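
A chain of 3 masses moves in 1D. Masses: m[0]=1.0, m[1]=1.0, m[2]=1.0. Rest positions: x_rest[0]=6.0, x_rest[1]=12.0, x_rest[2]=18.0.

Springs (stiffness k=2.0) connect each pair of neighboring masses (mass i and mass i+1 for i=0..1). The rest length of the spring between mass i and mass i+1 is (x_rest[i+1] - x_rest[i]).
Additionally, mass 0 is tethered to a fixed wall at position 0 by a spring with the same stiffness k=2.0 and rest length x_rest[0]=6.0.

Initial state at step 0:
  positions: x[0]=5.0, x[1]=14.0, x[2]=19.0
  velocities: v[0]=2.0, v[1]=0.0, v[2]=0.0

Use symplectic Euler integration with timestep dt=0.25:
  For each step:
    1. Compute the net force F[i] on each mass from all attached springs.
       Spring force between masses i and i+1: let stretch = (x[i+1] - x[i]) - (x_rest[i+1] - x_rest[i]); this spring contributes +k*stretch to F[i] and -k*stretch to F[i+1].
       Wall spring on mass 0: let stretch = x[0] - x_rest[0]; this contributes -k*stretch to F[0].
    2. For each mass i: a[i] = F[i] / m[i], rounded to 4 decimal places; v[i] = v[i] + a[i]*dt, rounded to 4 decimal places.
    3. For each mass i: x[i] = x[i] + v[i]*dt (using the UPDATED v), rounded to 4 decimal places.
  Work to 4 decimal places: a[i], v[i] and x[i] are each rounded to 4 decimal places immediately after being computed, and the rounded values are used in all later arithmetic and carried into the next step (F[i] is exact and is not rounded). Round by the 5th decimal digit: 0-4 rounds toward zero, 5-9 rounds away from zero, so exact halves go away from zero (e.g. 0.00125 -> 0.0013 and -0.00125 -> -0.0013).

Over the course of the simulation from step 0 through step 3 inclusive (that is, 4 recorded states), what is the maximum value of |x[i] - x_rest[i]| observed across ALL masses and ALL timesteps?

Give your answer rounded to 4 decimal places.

Answer: 2.1738

Derivation:
Step 0: x=[5.0000 14.0000 19.0000] v=[2.0000 0.0000 0.0000]
Step 1: x=[6.0000 13.5000 19.1250] v=[4.0000 -2.0000 0.5000]
Step 2: x=[7.1875 12.7656 19.2969] v=[4.7500 -2.9375 0.6875]
Step 3: x=[8.1738 12.1504 19.4024] v=[3.9453 -2.4609 0.4219]
Max displacement = 2.1738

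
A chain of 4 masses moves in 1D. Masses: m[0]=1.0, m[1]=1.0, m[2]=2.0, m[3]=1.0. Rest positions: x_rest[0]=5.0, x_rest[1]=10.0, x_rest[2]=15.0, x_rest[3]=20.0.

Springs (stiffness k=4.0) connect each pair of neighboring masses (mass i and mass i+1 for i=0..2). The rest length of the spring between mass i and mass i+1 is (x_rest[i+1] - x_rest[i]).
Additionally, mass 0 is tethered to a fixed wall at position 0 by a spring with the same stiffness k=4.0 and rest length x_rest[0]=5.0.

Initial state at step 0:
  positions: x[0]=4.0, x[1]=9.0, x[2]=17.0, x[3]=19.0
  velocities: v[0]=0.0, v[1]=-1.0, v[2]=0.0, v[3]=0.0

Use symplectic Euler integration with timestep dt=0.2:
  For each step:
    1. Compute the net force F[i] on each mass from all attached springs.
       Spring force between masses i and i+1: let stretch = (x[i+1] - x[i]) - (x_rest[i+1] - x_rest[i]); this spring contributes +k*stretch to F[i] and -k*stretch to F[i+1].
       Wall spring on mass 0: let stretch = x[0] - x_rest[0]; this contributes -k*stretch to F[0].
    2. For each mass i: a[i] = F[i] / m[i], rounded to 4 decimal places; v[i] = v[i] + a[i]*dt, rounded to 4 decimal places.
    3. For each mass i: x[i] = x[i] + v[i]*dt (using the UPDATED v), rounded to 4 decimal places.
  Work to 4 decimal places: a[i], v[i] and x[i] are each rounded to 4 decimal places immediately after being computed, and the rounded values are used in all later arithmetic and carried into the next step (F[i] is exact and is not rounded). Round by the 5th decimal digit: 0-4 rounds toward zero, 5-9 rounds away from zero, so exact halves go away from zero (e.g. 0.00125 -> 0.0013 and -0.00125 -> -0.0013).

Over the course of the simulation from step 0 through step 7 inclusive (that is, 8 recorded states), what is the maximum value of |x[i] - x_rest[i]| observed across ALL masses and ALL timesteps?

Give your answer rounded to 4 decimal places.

Step 0: x=[4.0000 9.0000 17.0000 19.0000] v=[0.0000 -1.0000 0.0000 0.0000]
Step 1: x=[4.1600 9.2800 16.5200 19.4800] v=[0.8000 1.4000 -2.4000 2.4000]
Step 2: x=[4.4736 9.8992 15.6976 20.2864] v=[1.5680 3.0960 -4.1120 4.0320]
Step 3: x=[4.9395 10.5780 14.7784 21.1586] v=[2.3296 3.3942 -4.5958 4.3610]
Step 4: x=[5.5173 11.0267 14.0336 21.8100] v=[2.8888 2.2437 -3.7239 3.2568]
Step 5: x=[6.0938 11.0750 13.6704 22.0171] v=[2.8825 0.2417 -1.8161 1.0357]
Step 6: x=[6.4923 10.7416 13.7673 21.6888] v=[1.9924 -1.6669 0.4844 -1.6417]
Step 7: x=[6.5319 10.2124 14.2558 20.8930] v=[0.1980 -2.6458 2.4427 -3.9789]
Max displacement = 2.0171

Answer: 2.0171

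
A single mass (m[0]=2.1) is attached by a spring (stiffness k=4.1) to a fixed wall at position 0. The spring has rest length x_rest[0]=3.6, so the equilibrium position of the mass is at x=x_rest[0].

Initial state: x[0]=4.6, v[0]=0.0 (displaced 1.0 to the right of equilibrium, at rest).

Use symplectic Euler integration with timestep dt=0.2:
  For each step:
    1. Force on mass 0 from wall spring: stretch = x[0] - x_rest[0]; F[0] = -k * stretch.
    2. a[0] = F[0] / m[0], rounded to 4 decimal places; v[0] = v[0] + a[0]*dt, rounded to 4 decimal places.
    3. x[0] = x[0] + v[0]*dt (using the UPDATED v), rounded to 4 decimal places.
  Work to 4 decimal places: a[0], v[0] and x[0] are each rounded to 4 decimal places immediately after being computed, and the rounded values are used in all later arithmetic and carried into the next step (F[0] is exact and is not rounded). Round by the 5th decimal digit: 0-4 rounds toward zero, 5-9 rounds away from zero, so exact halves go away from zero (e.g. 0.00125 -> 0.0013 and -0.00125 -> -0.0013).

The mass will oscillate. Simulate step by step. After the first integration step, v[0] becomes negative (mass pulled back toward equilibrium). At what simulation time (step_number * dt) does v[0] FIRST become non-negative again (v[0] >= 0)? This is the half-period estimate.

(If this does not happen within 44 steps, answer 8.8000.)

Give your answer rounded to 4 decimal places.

Step 0: x=[4.6000] v=[0.0000]
Step 1: x=[4.5219] v=[-0.3905]
Step 2: x=[4.3718] v=[-0.7505]
Step 3: x=[4.1614] v=[-1.0519]
Step 4: x=[3.9072] v=[-1.2711]
Step 5: x=[3.6290] v=[-1.3911]
Step 6: x=[3.3485] v=[-1.4024]
Step 7: x=[3.0877] v=[-1.3042]
Step 8: x=[2.8669] v=[-1.1042]
Step 9: x=[2.7033] v=[-0.8179]
Step 10: x=[2.6097] v=[-0.4678]
Step 11: x=[2.5935] v=[-0.0811]
Step 12: x=[2.6559] v=[0.3119]
First v>=0 after going negative at step 12, time=2.4000

Answer: 2.4000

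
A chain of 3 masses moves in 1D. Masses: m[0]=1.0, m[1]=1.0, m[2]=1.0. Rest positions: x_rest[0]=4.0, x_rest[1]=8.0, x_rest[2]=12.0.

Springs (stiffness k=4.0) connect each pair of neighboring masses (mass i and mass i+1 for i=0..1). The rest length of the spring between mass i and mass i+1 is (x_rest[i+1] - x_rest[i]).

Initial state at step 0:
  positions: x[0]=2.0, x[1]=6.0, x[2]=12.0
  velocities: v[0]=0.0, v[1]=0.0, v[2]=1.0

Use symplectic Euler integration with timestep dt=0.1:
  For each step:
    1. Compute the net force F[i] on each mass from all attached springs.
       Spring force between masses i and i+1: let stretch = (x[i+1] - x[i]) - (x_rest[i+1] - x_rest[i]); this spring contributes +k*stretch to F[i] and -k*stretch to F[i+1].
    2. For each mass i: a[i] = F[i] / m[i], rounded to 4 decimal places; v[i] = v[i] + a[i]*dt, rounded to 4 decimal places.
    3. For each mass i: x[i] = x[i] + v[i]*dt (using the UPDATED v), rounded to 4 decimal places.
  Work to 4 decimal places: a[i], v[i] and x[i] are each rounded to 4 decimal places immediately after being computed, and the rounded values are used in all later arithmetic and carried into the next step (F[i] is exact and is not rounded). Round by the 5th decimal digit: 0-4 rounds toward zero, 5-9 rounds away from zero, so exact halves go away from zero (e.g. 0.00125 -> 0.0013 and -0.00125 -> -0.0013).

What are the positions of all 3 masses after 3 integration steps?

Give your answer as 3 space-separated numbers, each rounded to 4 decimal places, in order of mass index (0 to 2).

Step 0: x=[2.0000 6.0000 12.0000] v=[0.0000 0.0000 1.0000]
Step 1: x=[2.0000 6.0800 12.0200] v=[0.0000 0.8000 0.2000]
Step 2: x=[2.0032 6.2344 11.9624] v=[0.0320 1.5440 -0.5760]
Step 3: x=[2.0157 6.4487 11.8357] v=[0.1245 2.1427 -1.2672]

Answer: 2.0157 6.4487 11.8357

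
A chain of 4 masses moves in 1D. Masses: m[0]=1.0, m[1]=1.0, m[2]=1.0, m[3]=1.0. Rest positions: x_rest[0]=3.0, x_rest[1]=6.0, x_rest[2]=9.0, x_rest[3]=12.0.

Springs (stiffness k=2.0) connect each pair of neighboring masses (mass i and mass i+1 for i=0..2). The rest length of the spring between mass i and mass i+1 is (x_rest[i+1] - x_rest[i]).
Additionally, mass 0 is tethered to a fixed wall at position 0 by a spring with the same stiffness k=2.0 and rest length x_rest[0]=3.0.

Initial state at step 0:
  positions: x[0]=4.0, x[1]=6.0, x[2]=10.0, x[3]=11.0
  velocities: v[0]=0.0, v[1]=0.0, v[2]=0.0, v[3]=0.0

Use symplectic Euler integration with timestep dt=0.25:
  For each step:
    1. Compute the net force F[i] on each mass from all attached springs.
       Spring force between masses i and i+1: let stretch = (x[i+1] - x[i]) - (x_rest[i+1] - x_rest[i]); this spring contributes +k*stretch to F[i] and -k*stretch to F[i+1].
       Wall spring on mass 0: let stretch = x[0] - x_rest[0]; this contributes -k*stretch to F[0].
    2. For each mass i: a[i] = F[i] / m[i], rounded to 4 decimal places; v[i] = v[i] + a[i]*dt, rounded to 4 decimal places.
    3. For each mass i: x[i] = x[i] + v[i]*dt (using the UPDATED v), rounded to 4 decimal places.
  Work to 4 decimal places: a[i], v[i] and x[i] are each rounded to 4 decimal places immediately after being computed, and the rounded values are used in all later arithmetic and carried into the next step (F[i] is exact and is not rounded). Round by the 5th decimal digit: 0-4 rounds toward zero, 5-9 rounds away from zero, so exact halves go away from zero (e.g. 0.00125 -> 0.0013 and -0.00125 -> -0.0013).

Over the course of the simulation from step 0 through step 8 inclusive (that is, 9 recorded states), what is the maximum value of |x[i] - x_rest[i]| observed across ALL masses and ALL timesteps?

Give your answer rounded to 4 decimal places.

Step 0: x=[4.0000 6.0000 10.0000 11.0000] v=[0.0000 0.0000 0.0000 0.0000]
Step 1: x=[3.7500 6.2500 9.6250 11.2500] v=[-1.0000 1.0000 -1.5000 1.0000]
Step 2: x=[3.3438 6.6094 9.0313 11.6719] v=[-1.6250 1.4375 -2.3750 1.6875]
Step 3: x=[2.9278 6.8633 8.4649 12.1387] v=[-1.6641 1.0157 -2.2657 1.8672]
Step 4: x=[2.6377 6.8255 8.1575 12.5213] v=[-1.1603 -0.1513 -1.2296 1.5303]
Step 5: x=[2.5414 6.4307 8.2291 12.7334] v=[-0.3853 -1.5792 0.2863 0.8484]
Step 6: x=[2.6136 5.7745 8.6389 12.7575] v=[0.2887 -2.6247 1.6393 0.0963]
Step 7: x=[2.7542 5.0813 9.2055 12.6418] v=[0.5624 -2.7730 2.2664 -0.4630]
Step 8: x=[2.8414 4.6127 9.6861 12.4715] v=[0.3489 -1.8745 1.9225 -0.6812]
Max displacement = 1.3873

Answer: 1.3873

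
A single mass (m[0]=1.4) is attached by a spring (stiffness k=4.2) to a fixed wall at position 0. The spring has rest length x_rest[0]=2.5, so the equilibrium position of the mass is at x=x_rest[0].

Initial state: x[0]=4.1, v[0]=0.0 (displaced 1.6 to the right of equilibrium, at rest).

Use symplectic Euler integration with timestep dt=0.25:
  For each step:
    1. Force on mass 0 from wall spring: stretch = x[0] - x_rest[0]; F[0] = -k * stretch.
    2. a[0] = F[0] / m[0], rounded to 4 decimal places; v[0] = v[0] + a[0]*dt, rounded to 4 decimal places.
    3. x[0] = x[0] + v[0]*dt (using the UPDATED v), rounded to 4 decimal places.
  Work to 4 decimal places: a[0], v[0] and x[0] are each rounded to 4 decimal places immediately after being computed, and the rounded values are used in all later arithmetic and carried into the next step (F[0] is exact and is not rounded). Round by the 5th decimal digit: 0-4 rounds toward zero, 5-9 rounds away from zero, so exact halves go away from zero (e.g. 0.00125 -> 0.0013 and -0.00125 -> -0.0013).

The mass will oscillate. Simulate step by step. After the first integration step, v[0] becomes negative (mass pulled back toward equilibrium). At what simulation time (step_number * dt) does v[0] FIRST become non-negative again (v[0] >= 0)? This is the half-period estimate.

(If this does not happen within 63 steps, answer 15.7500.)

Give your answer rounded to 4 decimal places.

Answer: 2.0000

Derivation:
Step 0: x=[4.1000] v=[0.0000]
Step 1: x=[3.8000] v=[-1.2000]
Step 2: x=[3.2563] v=[-2.1750]
Step 3: x=[2.5708] v=[-2.7422]
Step 4: x=[1.8720] v=[-2.7953]
Step 5: x=[1.2909] v=[-2.3243]
Step 6: x=[0.9365] v=[-1.4175]
Step 7: x=[0.8753] v=[-0.2449]
Step 8: x=[1.1187] v=[0.9736]
First v>=0 after going negative at step 8, time=2.0000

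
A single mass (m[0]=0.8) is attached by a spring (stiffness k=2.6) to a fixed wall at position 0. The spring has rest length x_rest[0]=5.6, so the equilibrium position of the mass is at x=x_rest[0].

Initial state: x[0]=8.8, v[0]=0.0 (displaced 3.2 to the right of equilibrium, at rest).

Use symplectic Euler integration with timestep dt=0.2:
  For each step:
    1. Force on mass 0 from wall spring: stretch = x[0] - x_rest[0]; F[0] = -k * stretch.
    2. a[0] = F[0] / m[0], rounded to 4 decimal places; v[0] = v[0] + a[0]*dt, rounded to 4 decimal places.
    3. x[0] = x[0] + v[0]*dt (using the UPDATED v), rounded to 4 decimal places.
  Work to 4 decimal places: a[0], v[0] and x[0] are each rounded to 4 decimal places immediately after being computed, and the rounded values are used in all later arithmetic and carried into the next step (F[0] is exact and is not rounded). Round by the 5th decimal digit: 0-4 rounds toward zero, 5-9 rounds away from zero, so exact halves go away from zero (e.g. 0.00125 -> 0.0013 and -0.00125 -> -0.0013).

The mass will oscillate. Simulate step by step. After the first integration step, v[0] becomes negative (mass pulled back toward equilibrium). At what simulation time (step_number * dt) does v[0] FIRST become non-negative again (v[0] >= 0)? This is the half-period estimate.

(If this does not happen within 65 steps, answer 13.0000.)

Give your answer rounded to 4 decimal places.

Answer: 1.8000

Derivation:
Step 0: x=[8.8000] v=[0.0000]
Step 1: x=[8.3840] v=[-2.0800]
Step 2: x=[7.6061] v=[-3.8896]
Step 3: x=[6.5674] v=[-5.1936]
Step 4: x=[5.4029] v=[-5.8224]
Step 5: x=[4.2640] v=[-5.6943]
Step 6: x=[3.2988] v=[-4.8259]
Step 7: x=[2.6328] v=[-3.3301]
Step 8: x=[2.3525] v=[-1.4014]
Step 9: x=[2.4944] v=[0.7095]
First v>=0 after going negative at step 9, time=1.8000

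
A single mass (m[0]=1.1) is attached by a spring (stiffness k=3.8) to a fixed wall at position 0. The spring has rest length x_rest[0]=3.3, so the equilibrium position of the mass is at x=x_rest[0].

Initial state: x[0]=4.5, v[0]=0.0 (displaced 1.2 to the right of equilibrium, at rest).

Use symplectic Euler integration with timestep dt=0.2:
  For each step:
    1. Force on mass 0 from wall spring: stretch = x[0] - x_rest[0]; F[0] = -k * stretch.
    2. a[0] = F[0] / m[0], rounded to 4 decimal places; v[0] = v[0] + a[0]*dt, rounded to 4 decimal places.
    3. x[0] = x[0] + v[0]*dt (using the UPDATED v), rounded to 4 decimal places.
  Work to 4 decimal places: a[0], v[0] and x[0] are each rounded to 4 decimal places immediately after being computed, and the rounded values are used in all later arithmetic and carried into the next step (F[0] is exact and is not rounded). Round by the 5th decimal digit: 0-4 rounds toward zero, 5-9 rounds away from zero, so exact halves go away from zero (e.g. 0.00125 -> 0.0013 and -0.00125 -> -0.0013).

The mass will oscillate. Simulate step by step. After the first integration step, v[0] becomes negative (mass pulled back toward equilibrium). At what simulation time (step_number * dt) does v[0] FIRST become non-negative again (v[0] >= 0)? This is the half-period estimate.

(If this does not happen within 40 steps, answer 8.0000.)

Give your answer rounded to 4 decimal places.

Step 0: x=[4.5000] v=[0.0000]
Step 1: x=[4.3342] v=[-0.8291]
Step 2: x=[4.0255] v=[-1.5436]
Step 3: x=[3.6165] v=[-2.0449]
Step 4: x=[3.1638] v=[-2.2636]
Step 5: x=[2.7299] v=[-2.1695]
Step 6: x=[2.3748] v=[-1.7756]
Step 7: x=[2.1475] v=[-1.1364]
Step 8: x=[2.0795] v=[-0.3401]
Step 9: x=[2.1801] v=[0.5032]
First v>=0 after going negative at step 9, time=1.8000

Answer: 1.8000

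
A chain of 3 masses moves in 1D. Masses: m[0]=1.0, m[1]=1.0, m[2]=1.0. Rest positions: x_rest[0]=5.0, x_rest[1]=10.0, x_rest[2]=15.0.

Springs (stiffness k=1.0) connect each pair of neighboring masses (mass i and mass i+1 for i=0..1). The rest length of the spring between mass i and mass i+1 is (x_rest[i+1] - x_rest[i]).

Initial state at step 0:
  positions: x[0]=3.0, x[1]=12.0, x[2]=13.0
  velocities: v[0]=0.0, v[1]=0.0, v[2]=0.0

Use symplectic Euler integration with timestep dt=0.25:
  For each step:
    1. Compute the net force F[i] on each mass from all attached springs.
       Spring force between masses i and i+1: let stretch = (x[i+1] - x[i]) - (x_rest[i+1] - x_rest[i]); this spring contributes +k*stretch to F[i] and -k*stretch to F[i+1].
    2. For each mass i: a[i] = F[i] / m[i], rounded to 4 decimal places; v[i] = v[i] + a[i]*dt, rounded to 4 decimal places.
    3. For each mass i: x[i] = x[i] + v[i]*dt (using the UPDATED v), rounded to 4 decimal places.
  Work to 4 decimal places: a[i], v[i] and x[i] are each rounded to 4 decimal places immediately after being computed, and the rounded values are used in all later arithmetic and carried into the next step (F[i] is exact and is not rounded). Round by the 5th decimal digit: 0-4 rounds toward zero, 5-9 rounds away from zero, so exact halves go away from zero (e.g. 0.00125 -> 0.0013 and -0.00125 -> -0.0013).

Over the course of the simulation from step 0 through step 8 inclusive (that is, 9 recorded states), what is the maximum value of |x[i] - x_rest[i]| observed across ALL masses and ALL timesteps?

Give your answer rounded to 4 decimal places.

Answer: 3.3745

Derivation:
Step 0: x=[3.0000 12.0000 13.0000] v=[0.0000 0.0000 0.0000]
Step 1: x=[3.2500 11.5000 13.2500] v=[1.0000 -2.0000 1.0000]
Step 2: x=[3.7031 10.5938 13.7031] v=[1.8125 -3.6250 1.8125]
Step 3: x=[4.2744 9.4512 14.2744] v=[2.2852 -4.5704 2.2852]
Step 4: x=[4.8568 8.2865 14.8568] v=[2.3294 -4.6588 2.3294]
Step 5: x=[5.3410 7.3181 15.3410] v=[1.9368 -3.8737 1.9368]
Step 6: x=[5.6363 6.7275 15.6363] v=[1.1811 -2.3623 1.1811]
Step 7: x=[5.6873 6.6255 15.6873] v=[0.2039 -0.4079 0.2039]
Step 8: x=[5.4844 7.0313 15.4844] v=[-0.8116 1.6230 -0.8116]
Max displacement = 3.3745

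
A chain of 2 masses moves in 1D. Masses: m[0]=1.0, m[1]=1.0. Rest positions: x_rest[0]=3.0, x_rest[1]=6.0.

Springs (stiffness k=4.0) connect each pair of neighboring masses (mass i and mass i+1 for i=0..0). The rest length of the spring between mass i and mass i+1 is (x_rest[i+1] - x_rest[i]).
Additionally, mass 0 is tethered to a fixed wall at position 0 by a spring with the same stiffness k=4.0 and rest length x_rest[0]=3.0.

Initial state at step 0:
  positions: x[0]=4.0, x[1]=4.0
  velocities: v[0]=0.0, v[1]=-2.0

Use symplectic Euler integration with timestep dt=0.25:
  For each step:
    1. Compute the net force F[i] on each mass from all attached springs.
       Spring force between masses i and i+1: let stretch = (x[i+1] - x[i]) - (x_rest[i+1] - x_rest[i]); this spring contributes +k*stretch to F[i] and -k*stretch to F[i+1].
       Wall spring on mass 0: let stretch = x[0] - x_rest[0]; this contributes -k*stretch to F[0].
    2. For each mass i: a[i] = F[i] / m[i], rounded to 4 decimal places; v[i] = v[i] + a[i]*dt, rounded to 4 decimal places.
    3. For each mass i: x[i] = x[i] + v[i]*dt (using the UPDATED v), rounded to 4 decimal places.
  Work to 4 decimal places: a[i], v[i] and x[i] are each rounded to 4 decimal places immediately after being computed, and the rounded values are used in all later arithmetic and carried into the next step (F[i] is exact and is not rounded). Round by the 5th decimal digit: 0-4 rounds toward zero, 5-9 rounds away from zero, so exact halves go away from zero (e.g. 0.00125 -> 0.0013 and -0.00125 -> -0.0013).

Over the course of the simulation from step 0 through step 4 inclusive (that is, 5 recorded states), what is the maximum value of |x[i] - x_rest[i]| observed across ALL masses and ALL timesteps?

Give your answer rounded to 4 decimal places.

Step 0: x=[4.0000 4.0000] v=[0.0000 -2.0000]
Step 1: x=[3.0000 4.2500] v=[-4.0000 1.0000]
Step 2: x=[1.5625 4.9375] v=[-5.7500 2.7500]
Step 3: x=[0.5781 5.5313] v=[-3.9375 2.3750]
Step 4: x=[0.6875 5.6368] v=[0.4376 0.4218]
Max displacement = 2.4219

Answer: 2.4219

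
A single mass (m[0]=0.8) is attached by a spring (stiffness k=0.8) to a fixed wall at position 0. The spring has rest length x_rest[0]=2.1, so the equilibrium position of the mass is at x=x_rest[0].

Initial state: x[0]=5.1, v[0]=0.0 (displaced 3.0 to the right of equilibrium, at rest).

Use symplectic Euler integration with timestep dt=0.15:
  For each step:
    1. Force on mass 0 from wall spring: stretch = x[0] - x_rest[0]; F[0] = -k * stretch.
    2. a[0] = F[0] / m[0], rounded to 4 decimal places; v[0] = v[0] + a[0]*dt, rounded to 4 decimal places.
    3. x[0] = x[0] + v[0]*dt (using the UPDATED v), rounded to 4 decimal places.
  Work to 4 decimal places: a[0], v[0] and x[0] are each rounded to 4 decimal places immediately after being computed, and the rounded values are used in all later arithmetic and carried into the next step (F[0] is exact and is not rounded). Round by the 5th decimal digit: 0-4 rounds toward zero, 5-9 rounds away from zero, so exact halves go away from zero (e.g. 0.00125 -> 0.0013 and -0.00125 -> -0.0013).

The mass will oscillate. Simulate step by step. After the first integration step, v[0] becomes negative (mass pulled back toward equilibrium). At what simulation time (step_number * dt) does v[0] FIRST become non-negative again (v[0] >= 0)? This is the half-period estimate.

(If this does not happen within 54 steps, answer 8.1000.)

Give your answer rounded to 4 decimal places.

Answer: 3.1500

Derivation:
Step 0: x=[5.1000] v=[0.0000]
Step 1: x=[5.0325] v=[-0.4500]
Step 2: x=[4.8990] v=[-0.8899]
Step 3: x=[4.7025] v=[-1.3098]
Step 4: x=[4.4475] v=[-1.7002]
Step 5: x=[4.1397] v=[-2.0523]
Step 6: x=[3.7860] v=[-2.3583]
Step 7: x=[3.3943] v=[-2.6112]
Step 8: x=[2.9735] v=[-2.8053]
Step 9: x=[2.5331] v=[-2.9363]
Step 10: x=[2.0829] v=[-3.0013]
Step 11: x=[1.6331] v=[-2.9987]
Step 12: x=[1.1938] v=[-2.9287]
Step 13: x=[0.7749] v=[-2.7928]
Step 14: x=[0.3858] v=[-2.5940]
Step 15: x=[0.0353] v=[-2.3369]
Step 16: x=[-0.2688] v=[-2.0272]
Step 17: x=[-0.5196] v=[-1.6719]
Step 18: x=[-0.7115] v=[-1.2790]
Step 19: x=[-0.8401] v=[-0.8573]
Step 20: x=[-0.9025] v=[-0.4163]
Step 21: x=[-0.8974] v=[0.0341]
First v>=0 after going negative at step 21, time=3.1500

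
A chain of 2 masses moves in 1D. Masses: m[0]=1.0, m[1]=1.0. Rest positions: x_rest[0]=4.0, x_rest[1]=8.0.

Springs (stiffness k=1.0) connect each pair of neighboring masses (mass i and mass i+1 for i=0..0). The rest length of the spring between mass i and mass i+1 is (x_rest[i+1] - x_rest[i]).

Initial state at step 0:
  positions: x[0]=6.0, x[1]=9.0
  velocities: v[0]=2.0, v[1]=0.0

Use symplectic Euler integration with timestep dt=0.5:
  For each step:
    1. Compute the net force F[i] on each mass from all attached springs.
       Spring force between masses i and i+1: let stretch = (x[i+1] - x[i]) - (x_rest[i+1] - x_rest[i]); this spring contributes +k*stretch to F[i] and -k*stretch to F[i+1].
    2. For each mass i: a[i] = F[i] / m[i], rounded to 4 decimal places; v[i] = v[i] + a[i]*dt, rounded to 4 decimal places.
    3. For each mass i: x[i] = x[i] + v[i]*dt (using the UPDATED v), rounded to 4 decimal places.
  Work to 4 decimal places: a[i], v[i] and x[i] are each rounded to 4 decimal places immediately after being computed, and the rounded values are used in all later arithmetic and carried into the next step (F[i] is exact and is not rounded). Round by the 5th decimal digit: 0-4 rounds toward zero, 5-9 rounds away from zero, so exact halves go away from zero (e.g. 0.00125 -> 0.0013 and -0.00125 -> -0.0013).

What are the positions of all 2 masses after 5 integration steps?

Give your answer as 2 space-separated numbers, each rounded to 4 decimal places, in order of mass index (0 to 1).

Step 0: x=[6.0000 9.0000] v=[2.0000 0.0000]
Step 1: x=[6.7500 9.2500] v=[1.5000 0.5000]
Step 2: x=[7.1250 9.8750] v=[0.7500 1.2500]
Step 3: x=[7.1875 10.8125] v=[0.1250 1.8750]
Step 4: x=[7.1563 11.8438] v=[-0.0625 2.0625]
Step 5: x=[7.2970 12.7032] v=[0.2813 1.7188]

Answer: 7.2970 12.7032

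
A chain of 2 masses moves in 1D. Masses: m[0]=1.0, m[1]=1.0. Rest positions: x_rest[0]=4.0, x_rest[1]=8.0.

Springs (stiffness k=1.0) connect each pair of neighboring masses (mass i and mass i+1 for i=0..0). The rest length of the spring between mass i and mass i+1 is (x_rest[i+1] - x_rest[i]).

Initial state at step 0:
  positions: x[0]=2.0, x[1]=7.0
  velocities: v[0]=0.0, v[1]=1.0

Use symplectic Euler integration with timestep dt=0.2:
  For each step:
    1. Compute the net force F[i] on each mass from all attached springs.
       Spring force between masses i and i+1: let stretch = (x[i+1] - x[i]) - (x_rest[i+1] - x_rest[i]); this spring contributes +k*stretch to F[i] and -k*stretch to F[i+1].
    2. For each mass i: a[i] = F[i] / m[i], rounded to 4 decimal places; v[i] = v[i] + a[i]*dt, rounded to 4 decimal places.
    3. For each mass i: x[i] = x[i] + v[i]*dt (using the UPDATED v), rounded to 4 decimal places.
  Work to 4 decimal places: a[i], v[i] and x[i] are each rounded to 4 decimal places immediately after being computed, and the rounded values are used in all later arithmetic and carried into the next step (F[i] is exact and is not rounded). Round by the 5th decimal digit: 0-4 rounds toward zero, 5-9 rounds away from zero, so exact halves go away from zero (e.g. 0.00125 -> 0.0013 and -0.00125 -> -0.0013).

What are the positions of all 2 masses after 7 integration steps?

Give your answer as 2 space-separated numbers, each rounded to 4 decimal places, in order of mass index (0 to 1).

Step 0: x=[2.0000 7.0000] v=[0.0000 1.0000]
Step 1: x=[2.0400 7.1600] v=[0.2000 0.8000]
Step 2: x=[2.1248 7.2752] v=[0.4240 0.5760]
Step 3: x=[2.2556 7.3444] v=[0.6541 0.3459]
Step 4: x=[2.4300 7.3700] v=[0.8719 0.1281]
Step 5: x=[2.6420 7.3580] v=[1.0599 -0.0599]
Step 6: x=[2.8826 7.3174] v=[1.2031 -0.2031]
Step 7: x=[3.1406 7.2594] v=[1.2901 -0.2901]

Answer: 3.1406 7.2594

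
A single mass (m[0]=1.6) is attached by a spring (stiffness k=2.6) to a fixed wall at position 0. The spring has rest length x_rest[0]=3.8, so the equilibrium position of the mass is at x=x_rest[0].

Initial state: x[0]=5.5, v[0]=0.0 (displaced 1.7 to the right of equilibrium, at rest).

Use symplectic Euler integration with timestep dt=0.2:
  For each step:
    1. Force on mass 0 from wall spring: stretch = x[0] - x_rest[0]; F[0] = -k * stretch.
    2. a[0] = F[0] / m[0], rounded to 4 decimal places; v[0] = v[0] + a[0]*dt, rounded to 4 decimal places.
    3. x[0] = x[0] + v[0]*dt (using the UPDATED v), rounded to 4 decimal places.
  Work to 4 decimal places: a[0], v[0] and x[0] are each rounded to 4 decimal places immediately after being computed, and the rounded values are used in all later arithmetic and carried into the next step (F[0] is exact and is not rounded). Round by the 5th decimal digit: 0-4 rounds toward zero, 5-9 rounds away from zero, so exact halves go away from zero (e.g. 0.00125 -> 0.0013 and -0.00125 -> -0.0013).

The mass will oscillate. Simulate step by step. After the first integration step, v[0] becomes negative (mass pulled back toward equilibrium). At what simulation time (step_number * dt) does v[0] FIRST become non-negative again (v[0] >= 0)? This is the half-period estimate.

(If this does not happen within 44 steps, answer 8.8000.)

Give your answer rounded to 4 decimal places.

Step 0: x=[5.5000] v=[0.0000]
Step 1: x=[5.3895] v=[-0.5525]
Step 2: x=[5.1757] v=[-1.0691]
Step 3: x=[4.8725] v=[-1.5162]
Step 4: x=[4.4995] v=[-1.8648]
Step 5: x=[4.0811] v=[-2.0921]
Step 6: x=[3.6444] v=[-2.1835]
Step 7: x=[3.2178] v=[-2.1329]
Step 8: x=[2.8291] v=[-1.9437]
Step 9: x=[2.5035] v=[-1.6282]
Step 10: x=[2.2621] v=[-1.2068]
Step 11: x=[2.1207] v=[-0.7070]
Step 12: x=[2.0885] v=[-0.1612]
Step 13: x=[2.1675] v=[0.3950]
First v>=0 after going negative at step 13, time=2.6000

Answer: 2.6000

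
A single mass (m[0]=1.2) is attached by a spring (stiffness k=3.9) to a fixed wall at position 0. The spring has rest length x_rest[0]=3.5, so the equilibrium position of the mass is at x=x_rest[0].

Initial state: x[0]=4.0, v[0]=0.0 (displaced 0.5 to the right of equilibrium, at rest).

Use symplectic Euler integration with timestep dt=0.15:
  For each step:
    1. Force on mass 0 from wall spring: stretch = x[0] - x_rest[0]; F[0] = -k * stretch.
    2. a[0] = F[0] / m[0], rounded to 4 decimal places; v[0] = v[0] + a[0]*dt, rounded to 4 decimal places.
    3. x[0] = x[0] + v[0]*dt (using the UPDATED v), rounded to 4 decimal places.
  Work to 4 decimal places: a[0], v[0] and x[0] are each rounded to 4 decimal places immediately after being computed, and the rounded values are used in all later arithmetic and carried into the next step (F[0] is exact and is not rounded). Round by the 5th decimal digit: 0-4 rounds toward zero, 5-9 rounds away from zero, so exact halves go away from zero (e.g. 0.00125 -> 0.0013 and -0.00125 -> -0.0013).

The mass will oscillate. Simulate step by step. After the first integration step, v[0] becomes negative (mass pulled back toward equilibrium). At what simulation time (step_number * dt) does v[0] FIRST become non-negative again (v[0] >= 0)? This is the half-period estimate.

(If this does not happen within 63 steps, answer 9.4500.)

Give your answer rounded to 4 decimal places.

Step 0: x=[4.0000] v=[0.0000]
Step 1: x=[3.9634] v=[-0.2438]
Step 2: x=[3.8929] v=[-0.4697]
Step 3: x=[3.7937] v=[-0.6612]
Step 4: x=[3.6730] v=[-0.8044]
Step 5: x=[3.5397] v=[-0.8887]
Step 6: x=[3.4035] v=[-0.9081]
Step 7: x=[3.2743] v=[-0.8611]
Step 8: x=[3.1616] v=[-0.7511]
Step 9: x=[3.0737] v=[-0.5861]
Step 10: x=[3.0170] v=[-0.3783]
Step 11: x=[2.9956] v=[-0.1428]
Step 12: x=[3.0111] v=[0.1031]
First v>=0 after going negative at step 12, time=1.8000

Answer: 1.8000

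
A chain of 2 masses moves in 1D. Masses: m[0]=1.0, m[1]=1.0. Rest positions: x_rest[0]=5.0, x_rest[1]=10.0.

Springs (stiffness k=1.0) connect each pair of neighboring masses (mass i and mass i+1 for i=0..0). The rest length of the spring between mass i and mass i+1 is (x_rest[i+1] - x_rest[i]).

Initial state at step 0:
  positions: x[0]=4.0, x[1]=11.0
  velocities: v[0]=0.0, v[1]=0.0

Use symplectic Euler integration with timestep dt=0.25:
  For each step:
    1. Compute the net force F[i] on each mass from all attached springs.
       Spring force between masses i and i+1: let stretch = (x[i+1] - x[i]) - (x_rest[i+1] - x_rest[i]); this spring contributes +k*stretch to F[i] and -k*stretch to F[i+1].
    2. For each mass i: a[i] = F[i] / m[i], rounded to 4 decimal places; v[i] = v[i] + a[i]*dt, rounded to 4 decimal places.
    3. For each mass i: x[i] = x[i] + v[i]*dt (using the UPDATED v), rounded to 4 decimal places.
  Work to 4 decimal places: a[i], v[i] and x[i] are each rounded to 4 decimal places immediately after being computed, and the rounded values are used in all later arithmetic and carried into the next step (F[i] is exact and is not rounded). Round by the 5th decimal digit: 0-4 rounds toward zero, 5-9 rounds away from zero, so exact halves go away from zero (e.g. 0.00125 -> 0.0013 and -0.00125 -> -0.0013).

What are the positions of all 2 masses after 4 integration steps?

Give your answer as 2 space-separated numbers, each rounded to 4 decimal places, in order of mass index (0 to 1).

Step 0: x=[4.0000 11.0000] v=[0.0000 0.0000]
Step 1: x=[4.1250 10.8750] v=[0.5000 -0.5000]
Step 2: x=[4.3594 10.6406] v=[0.9375 -0.9375]
Step 3: x=[4.6739 10.3262] v=[1.2578 -1.2578]
Step 4: x=[5.0291 9.9710] v=[1.4209 -1.4209]

Answer: 5.0291 9.9710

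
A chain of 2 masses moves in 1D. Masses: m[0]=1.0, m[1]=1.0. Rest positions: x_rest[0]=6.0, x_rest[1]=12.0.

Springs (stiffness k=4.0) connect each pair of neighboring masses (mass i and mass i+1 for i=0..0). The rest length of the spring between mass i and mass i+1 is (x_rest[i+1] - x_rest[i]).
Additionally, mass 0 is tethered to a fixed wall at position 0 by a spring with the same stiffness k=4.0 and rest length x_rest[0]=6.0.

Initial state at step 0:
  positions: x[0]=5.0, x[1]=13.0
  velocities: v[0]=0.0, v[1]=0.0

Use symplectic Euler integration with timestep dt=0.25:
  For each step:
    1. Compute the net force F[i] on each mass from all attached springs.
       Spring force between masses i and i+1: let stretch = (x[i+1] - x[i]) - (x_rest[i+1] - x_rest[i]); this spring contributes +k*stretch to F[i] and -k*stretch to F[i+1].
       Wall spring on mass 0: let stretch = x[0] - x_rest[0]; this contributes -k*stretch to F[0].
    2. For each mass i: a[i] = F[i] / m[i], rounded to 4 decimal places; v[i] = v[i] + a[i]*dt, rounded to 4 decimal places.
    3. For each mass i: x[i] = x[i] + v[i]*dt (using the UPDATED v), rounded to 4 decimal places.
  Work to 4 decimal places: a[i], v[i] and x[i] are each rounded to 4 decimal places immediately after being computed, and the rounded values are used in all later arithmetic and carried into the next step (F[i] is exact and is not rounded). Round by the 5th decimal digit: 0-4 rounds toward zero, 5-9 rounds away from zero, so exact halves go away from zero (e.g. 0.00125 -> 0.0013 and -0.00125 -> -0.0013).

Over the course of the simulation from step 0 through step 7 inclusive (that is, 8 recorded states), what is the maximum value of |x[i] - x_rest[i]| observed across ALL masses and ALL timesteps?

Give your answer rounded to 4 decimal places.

Answer: 1.3979

Derivation:
Step 0: x=[5.0000 13.0000] v=[0.0000 0.0000]
Step 1: x=[5.7500 12.5000] v=[3.0000 -2.0000]
Step 2: x=[6.7500 11.8125] v=[4.0000 -2.7500]
Step 3: x=[7.3281 11.3594] v=[2.3125 -1.8125]
Step 4: x=[7.0820 11.3985] v=[-0.9843 0.1562]
Step 5: x=[6.1446 11.8584] v=[-3.7498 1.8397]
Step 6: x=[5.0995 12.3899] v=[-4.1806 2.1259]
Step 7: x=[4.6021 12.5988] v=[-1.9897 0.8355]
Max displacement = 1.3979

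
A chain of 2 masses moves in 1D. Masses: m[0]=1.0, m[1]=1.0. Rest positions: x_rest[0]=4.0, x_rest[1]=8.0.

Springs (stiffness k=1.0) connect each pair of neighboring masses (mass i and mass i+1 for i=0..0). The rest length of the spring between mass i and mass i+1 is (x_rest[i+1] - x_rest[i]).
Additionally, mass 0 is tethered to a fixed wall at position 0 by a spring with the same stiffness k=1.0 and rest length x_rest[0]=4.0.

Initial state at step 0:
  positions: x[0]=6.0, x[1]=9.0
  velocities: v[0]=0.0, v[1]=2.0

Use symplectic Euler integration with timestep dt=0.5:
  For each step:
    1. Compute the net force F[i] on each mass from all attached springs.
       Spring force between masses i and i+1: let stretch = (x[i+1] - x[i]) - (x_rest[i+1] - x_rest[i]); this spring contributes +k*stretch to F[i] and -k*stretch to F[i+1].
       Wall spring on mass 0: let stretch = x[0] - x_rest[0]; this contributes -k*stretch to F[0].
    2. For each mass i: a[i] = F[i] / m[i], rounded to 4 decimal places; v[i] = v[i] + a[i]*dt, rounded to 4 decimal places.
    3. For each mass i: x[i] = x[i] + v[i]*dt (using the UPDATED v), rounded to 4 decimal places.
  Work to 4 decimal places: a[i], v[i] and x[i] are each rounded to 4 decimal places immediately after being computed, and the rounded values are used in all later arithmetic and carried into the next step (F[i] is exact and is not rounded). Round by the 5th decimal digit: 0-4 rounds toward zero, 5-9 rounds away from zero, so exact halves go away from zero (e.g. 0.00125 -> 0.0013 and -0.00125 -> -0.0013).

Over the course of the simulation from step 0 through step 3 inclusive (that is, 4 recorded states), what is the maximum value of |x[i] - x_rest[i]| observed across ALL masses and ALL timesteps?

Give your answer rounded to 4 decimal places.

Answer: 3.5469

Derivation:
Step 0: x=[6.0000 9.0000] v=[0.0000 2.0000]
Step 1: x=[5.2500 10.2500] v=[-1.5000 2.5000]
Step 2: x=[4.4375 11.2500] v=[-1.6250 2.0000]
Step 3: x=[4.2188 11.5469] v=[-0.4375 0.5938]
Max displacement = 3.5469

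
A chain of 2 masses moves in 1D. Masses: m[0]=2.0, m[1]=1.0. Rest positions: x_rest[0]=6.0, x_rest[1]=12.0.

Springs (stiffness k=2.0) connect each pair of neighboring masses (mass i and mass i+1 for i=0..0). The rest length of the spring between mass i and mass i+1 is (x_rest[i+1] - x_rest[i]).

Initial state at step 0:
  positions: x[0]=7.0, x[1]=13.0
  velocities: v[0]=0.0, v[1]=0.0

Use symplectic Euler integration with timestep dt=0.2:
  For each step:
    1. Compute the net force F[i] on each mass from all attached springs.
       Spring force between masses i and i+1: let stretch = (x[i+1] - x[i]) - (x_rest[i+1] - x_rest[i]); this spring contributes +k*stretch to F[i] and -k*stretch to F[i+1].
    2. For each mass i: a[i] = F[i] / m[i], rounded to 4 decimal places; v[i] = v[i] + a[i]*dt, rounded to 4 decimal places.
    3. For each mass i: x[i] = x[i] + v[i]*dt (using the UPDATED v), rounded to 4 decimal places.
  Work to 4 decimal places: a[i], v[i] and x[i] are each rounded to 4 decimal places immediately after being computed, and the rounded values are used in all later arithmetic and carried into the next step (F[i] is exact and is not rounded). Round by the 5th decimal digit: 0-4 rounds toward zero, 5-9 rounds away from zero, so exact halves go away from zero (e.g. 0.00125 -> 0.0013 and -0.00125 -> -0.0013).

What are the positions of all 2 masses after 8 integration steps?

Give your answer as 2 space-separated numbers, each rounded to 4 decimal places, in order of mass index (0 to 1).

Answer: 7.0000 13.0000

Derivation:
Step 0: x=[7.0000 13.0000] v=[0.0000 0.0000]
Step 1: x=[7.0000 13.0000] v=[0.0000 0.0000]
Step 2: x=[7.0000 13.0000] v=[0.0000 0.0000]
Step 3: x=[7.0000 13.0000] v=[0.0000 0.0000]
Step 4: x=[7.0000 13.0000] v=[0.0000 0.0000]
Step 5: x=[7.0000 13.0000] v=[0.0000 0.0000]
Step 6: x=[7.0000 13.0000] v=[0.0000 0.0000]
Step 7: x=[7.0000 13.0000] v=[0.0000 0.0000]
Step 8: x=[7.0000 13.0000] v=[0.0000 0.0000]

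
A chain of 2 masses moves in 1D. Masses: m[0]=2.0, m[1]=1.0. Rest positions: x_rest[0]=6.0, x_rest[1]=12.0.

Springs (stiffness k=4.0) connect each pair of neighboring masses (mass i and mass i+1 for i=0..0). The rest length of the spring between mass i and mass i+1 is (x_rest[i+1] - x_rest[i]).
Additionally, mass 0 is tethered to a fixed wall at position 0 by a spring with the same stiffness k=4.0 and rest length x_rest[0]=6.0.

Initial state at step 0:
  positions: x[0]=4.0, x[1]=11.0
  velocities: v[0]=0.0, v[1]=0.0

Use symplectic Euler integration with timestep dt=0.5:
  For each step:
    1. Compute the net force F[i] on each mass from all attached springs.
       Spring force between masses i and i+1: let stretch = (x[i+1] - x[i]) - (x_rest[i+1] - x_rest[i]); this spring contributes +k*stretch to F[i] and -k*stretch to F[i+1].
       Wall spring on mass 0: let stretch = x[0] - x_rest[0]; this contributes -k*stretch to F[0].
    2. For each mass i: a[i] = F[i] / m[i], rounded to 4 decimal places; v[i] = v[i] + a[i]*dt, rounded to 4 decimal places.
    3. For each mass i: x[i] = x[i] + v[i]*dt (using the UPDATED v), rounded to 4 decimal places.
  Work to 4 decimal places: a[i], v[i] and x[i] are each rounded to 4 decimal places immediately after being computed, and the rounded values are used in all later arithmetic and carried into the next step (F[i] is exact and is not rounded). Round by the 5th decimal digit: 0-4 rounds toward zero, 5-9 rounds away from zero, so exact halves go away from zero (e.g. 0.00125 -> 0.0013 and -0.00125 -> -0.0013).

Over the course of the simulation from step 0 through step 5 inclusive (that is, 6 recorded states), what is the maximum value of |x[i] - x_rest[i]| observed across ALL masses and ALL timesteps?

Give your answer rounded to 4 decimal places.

Step 0: x=[4.0000 11.0000] v=[0.0000 0.0000]
Step 1: x=[5.5000 10.0000] v=[3.0000 -2.0000]
Step 2: x=[6.5000 10.5000] v=[2.0000 1.0000]
Step 3: x=[6.2500 13.0000] v=[-0.5000 5.0000]
Step 4: x=[6.2500 14.7500] v=[0.0000 3.5000]
Step 5: x=[7.3750 14.0000] v=[2.2500 -1.5000]
Max displacement = 2.7500

Answer: 2.7500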